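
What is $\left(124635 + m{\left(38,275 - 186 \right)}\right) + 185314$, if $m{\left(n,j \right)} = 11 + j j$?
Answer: $317881$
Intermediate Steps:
$m{\left(n,j \right)} = 11 + j^{2}$
$\left(124635 + m{\left(38,275 - 186 \right)}\right) + 185314 = \left(124635 + \left(11 + \left(275 - 186\right)^{2}\right)\right) + 185314 = \left(124635 + \left(11 + 89^{2}\right)\right) + 185314 = \left(124635 + \left(11 + 7921\right)\right) + 185314 = \left(124635 + 7932\right) + 185314 = 132567 + 185314 = 317881$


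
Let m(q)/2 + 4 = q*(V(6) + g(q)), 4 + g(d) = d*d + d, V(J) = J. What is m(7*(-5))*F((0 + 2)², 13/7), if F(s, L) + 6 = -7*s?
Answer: 2837232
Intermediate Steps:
g(d) = -4 + d + d² (g(d) = -4 + (d*d + d) = -4 + (d² + d) = -4 + (d + d²) = -4 + d + d²)
m(q) = -8 + 2*q*(2 + q + q²) (m(q) = -8 + 2*(q*(6 + (-4 + q + q²))) = -8 + 2*(q*(2 + q + q²)) = -8 + 2*q*(2 + q + q²))
F(s, L) = -6 - 7*s
m(7*(-5))*F((0 + 2)², 13/7) = (-8 + 2*(7*(-5))² + 2*(7*(-5))³ + 4*(7*(-5)))*(-6 - 7*(0 + 2)²) = (-8 + 2*(-35)² + 2*(-35)³ + 4*(-35))*(-6 - 7*2²) = (-8 + 2*1225 + 2*(-42875) - 140)*(-6 - 7*4) = (-8 + 2450 - 85750 - 140)*(-6 - 28) = -83448*(-34) = 2837232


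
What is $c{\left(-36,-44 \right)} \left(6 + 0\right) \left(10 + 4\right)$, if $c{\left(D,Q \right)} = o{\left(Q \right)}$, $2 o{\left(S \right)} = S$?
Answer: $-1848$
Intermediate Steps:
$o{\left(S \right)} = \frac{S}{2}$
$c{\left(D,Q \right)} = \frac{Q}{2}$
$c{\left(-36,-44 \right)} \left(6 + 0\right) \left(10 + 4\right) = \frac{1}{2} \left(-44\right) \left(6 + 0\right) \left(10 + 4\right) = - 22 \cdot 6 \cdot 14 = \left(-22\right) 84 = -1848$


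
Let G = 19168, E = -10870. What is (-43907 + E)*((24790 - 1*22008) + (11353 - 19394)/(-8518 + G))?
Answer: -540836309081/3550 ≈ -1.5235e+8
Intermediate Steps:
(-43907 + E)*((24790 - 1*22008) + (11353 - 19394)/(-8518 + G)) = (-43907 - 10870)*((24790 - 1*22008) + (11353 - 19394)/(-8518 + 19168)) = -54777*((24790 - 22008) - 8041/10650) = -54777*(2782 - 8041*1/10650) = -54777*(2782 - 8041/10650) = -54777*29620259/10650 = -540836309081/3550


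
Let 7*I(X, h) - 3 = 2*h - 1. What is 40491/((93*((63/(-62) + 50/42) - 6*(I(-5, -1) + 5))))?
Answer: -566874/38833 ≈ -14.598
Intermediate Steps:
I(X, h) = 2/7 + 2*h/7 (I(X, h) = 3/7 + (2*h - 1)/7 = 3/7 + (-1 + 2*h)/7 = 3/7 + (-⅐ + 2*h/7) = 2/7 + 2*h/7)
40491/((93*((63/(-62) + 50/42) - 6*(I(-5, -1) + 5)))) = 40491/((93*((63/(-62) + 50/42) - 6*((2/7 + (2/7)*(-1)) + 5)))) = 40491/((93*((63*(-1/62) + 50*(1/42)) - 6*((2/7 - 2/7) + 5)))) = 40491/((93*((-63/62 + 25/21) - 6*(0 + 5)))) = 40491/((93*(227/1302 - 6*5))) = 40491/((93*(227/1302 - 30))) = 40491/((93*(-38833/1302))) = 40491/(-38833/14) = 40491*(-14/38833) = -566874/38833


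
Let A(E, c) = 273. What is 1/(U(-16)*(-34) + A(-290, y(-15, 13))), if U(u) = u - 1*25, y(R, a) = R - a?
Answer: 1/1667 ≈ 0.00059988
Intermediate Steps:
U(u) = -25 + u (U(u) = u - 25 = -25 + u)
1/(U(-16)*(-34) + A(-290, y(-15, 13))) = 1/((-25 - 16)*(-34) + 273) = 1/(-41*(-34) + 273) = 1/(1394 + 273) = 1/1667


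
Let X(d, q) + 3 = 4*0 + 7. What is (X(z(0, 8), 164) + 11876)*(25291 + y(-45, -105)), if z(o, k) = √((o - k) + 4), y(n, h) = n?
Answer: 299922480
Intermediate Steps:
z(o, k) = √(4 + o - k)
X(d, q) = 4 (X(d, q) = -3 + (4*0 + 7) = -3 + (0 + 7) = -3 + 7 = 4)
(X(z(0, 8), 164) + 11876)*(25291 + y(-45, -105)) = (4 + 11876)*(25291 - 45) = 11880*25246 = 299922480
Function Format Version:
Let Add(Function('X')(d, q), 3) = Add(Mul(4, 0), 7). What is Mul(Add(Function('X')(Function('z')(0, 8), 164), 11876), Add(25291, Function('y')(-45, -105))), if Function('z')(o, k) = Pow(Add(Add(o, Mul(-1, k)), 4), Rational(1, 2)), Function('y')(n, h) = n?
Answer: 299922480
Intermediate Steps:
Function('z')(o, k) = Pow(Add(4, o, Mul(-1, k)), Rational(1, 2))
Function('X')(d, q) = 4 (Function('X')(d, q) = Add(-3, Add(Mul(4, 0), 7)) = Add(-3, Add(0, 7)) = Add(-3, 7) = 4)
Mul(Add(Function('X')(Function('z')(0, 8), 164), 11876), Add(25291, Function('y')(-45, -105))) = Mul(Add(4, 11876), Add(25291, -45)) = Mul(11880, 25246) = 299922480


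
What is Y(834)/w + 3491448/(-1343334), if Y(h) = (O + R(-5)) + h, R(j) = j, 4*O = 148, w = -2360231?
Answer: -1373631188622/528429758359 ≈ -2.5995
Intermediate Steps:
O = 37 (O = (¼)*148 = 37)
Y(h) = 32 + h (Y(h) = (37 - 5) + h = 32 + h)
Y(834)/w + 3491448/(-1343334) = (32 + 834)/(-2360231) + 3491448/(-1343334) = 866*(-1/2360231) + 3491448*(-1/1343334) = -866/2360231 - 581908/223889 = -1373631188622/528429758359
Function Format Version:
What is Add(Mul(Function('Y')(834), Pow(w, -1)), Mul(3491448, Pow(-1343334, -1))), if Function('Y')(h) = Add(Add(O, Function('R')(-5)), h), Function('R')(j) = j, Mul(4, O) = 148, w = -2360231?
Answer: Rational(-1373631188622, 528429758359) ≈ -2.5995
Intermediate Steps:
O = 37 (O = Mul(Rational(1, 4), 148) = 37)
Function('Y')(h) = Add(32, h) (Function('Y')(h) = Add(Add(37, -5), h) = Add(32, h))
Add(Mul(Function('Y')(834), Pow(w, -1)), Mul(3491448, Pow(-1343334, -1))) = Add(Mul(Add(32, 834), Pow(-2360231, -1)), Mul(3491448, Pow(-1343334, -1))) = Add(Mul(866, Rational(-1, 2360231)), Mul(3491448, Rational(-1, 1343334))) = Add(Rational(-866, 2360231), Rational(-581908, 223889)) = Rational(-1373631188622, 528429758359)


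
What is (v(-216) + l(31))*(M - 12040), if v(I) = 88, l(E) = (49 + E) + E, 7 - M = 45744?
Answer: -11497623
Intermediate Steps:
M = -45737 (M = 7 - 1*45744 = 7 - 45744 = -45737)
l(E) = 49 + 2*E
(v(-216) + l(31))*(M - 12040) = (88 + (49 + 2*31))*(-45737 - 12040) = (88 + (49 + 62))*(-57777) = (88 + 111)*(-57777) = 199*(-57777) = -11497623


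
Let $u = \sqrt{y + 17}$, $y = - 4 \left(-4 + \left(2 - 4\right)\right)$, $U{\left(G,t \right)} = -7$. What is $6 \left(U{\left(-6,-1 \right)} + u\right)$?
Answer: $-42 + 6 \sqrt{41} \approx -3.5813$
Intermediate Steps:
$y = 24$ ($y = - 4 \left(-4 - 2\right) = \left(-4\right) \left(-6\right) = 24$)
$u = \sqrt{41}$ ($u = \sqrt{24 + 17} = \sqrt{41} \approx 6.4031$)
$6 \left(U{\left(-6,-1 \right)} + u\right) = 6 \left(-7 + \sqrt{41}\right) = -42 + 6 \sqrt{41}$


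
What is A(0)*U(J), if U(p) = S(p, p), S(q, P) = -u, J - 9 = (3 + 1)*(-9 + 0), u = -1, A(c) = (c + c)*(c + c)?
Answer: 0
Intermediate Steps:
A(c) = 4*c² (A(c) = (2*c)*(2*c) = 4*c²)
J = -27 (J = 9 + (3 + 1)*(-9 + 0) = 9 + 4*(-9) = 9 - 36 = -27)
S(q, P) = 1 (S(q, P) = -1*(-1) = 1)
U(p) = 1
A(0)*U(J) = (4*0²)*1 = (4*0)*1 = 0*1 = 0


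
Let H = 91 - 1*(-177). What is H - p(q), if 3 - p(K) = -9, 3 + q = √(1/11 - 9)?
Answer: 256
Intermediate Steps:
q = -3 + 7*I*√22/11 (q = -3 + √(1/11 - 9) = -3 + √(-98/11) = -3 + 7*I*√22/11 ≈ -3.0 + 2.9848*I)
p(K) = 12 (p(K) = 3 - 1*(-9) = 3 + 9 = 12)
H = 268 (H = 91 + 177 = 268)
H - p(q) = 268 - 1*12 = 268 - 12 = 256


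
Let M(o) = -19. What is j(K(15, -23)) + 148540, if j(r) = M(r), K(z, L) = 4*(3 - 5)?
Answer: 148521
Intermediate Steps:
K(z, L) = -8 (K(z, L) = 4*(-2) = -8)
j(r) = -19
j(K(15, -23)) + 148540 = -19 + 148540 = 148521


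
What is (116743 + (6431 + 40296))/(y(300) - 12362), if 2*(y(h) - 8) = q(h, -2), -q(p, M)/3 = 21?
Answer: -108980/8257 ≈ -13.199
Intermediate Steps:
q(p, M) = -63 (q(p, M) = -3*21 = -63)
y(h) = -47/2 (y(h) = 8 + (1/2)*(-63) = 8 - 63/2 = -47/2)
(116743 + (6431 + 40296))/(y(300) - 12362) = (116743 + (6431 + 40296))/(-47/2 - 12362) = (116743 + 46727)/(-24771/2) = 163470*(-2/24771) = -108980/8257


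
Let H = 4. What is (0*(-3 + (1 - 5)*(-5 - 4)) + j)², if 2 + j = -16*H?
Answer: 4356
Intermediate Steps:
j = -66 (j = -2 - 16*4 = -2 - 64 = -66)
(0*(-3 + (1 - 5)*(-5 - 4)) + j)² = (0*(-3 + (1 - 5)*(-5 - 4)) - 66)² = (0*(-3 - 4*(-9)) - 66)² = (0*(-3 + 36) - 66)² = (0*33 - 66)² = (0 - 66)² = (-66)² = 4356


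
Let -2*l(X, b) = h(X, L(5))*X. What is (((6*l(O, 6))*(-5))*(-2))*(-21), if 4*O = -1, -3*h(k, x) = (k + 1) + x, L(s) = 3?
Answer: 1575/8 ≈ 196.88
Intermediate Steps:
h(k, x) = -1/3 - k/3 - x/3 (h(k, x) = -((k + 1) + x)/3 = -((1 + k) + x)/3 = -(1 + k + x)/3 = -1/3 - k/3 - x/3)
O = -1/4 (O = (1/4)*(-1) = -1/4 ≈ -0.25000)
l(X, b) = -X*(-4/3 - X/3)/2 (l(X, b) = -(-1/3 - X/3 - 1/3*3)*X/2 = -(-1/3 - X/3 - 1)*X/2 = -(-4/3 - X/3)*X/2 = -X*(-4/3 - X/3)/2)
(((6*l(O, 6))*(-5))*(-2))*(-21) = (((6*((1/6)*(-1/4)*(4 - 1/4)))*(-5))*(-2))*(-21) = (((6*((1/6)*(-1/4)*(15/4)))*(-5))*(-2))*(-21) = (((6*(-5/32))*(-5))*(-2))*(-21) = (-15/16*(-5)*(-2))*(-21) = ((75/16)*(-2))*(-21) = -75/8*(-21) = 1575/8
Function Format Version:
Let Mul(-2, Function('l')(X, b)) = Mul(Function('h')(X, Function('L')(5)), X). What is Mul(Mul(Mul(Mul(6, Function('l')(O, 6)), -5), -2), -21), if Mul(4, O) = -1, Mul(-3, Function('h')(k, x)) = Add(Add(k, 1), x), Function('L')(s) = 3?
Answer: Rational(1575, 8) ≈ 196.88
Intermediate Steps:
Function('h')(k, x) = Add(Rational(-1, 3), Mul(Rational(-1, 3), k), Mul(Rational(-1, 3), x)) (Function('h')(k, x) = Mul(Rational(-1, 3), Add(Add(k, 1), x)) = Mul(Rational(-1, 3), Add(Add(1, k), x)) = Mul(Rational(-1, 3), Add(1, k, x)) = Add(Rational(-1, 3), Mul(Rational(-1, 3), k), Mul(Rational(-1, 3), x)))
O = Rational(-1, 4) (O = Mul(Rational(1, 4), -1) = Rational(-1, 4) ≈ -0.25000)
Function('l')(X, b) = Mul(Rational(-1, 2), X, Add(Rational(-4, 3), Mul(Rational(-1, 3), X))) (Function('l')(X, b) = Mul(Rational(-1, 2), Mul(Add(Rational(-1, 3), Mul(Rational(-1, 3), X), Mul(Rational(-1, 3), 3)), X)) = Mul(Rational(-1, 2), Mul(Add(Rational(-1, 3), Mul(Rational(-1, 3), X), -1), X)) = Mul(Rational(-1, 2), Mul(Add(Rational(-4, 3), Mul(Rational(-1, 3), X)), X)) = Mul(Rational(-1, 2), Mul(X, Add(Rational(-4, 3), Mul(Rational(-1, 3), X)))) = Mul(Rational(-1, 2), X, Add(Rational(-4, 3), Mul(Rational(-1, 3), X))))
Mul(Mul(Mul(Mul(6, Function('l')(O, 6)), -5), -2), -21) = Mul(Mul(Mul(Mul(6, Mul(Rational(1, 6), Rational(-1, 4), Add(4, Rational(-1, 4)))), -5), -2), -21) = Mul(Mul(Mul(Mul(6, Mul(Rational(1, 6), Rational(-1, 4), Rational(15, 4))), -5), -2), -21) = Mul(Mul(Mul(Mul(6, Rational(-5, 32)), -5), -2), -21) = Mul(Mul(Mul(Rational(-15, 16), -5), -2), -21) = Mul(Mul(Rational(75, 16), -2), -21) = Mul(Rational(-75, 8), -21) = Rational(1575, 8)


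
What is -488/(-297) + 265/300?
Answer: 15007/5940 ≈ 2.5264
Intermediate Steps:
-488/(-297) + 265/300 = -488*(-1/297) + 265*(1/300) = 488/297 + 53/60 = 15007/5940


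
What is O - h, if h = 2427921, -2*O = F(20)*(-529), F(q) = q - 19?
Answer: -4855313/2 ≈ -2.4277e+6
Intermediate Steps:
F(q) = -19 + q
O = 529/2 (O = -(-19 + 20)*(-529)/2 = -(-529)/2 = -½*(-529) = 529/2 ≈ 264.50)
O - h = 529/2 - 1*2427921 = 529/2 - 2427921 = -4855313/2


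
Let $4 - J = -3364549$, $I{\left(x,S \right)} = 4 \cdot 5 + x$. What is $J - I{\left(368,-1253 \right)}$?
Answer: $3364165$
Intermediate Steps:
$I{\left(x,S \right)} = 20 + x$
$J = 3364553$ ($J = 4 - -3364549 = 4 + 3364549 = 3364553$)
$J - I{\left(368,-1253 \right)} = 3364553 - \left(20 + 368\right) = 3364553 - 388 = 3364165$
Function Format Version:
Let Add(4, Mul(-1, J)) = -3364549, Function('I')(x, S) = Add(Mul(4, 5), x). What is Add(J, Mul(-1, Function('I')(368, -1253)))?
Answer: 3364165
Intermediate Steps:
Function('I')(x, S) = Add(20, x)
J = 3364553 (J = Add(4, Mul(-1, -3364549)) = Add(4, 3364549) = 3364553)
Add(J, Mul(-1, Function('I')(368, -1253))) = Add(3364553, Mul(-1, Add(20, 368))) = Add(3364553, Mul(-1, 388)) = Add(3364553, -388) = 3364165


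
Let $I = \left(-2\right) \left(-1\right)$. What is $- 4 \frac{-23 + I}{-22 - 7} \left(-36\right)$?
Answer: $\frac{3024}{29} \approx 104.28$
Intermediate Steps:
$I = 2$
$- 4 \frac{-23 + I}{-22 - 7} \left(-36\right) = - 4 \frac{-23 + 2}{-22 - 7} \left(-36\right) = - 4 \left(- \frac{21}{-29}\right) \left(-36\right) = - 4 \left(\left(-21\right) \left(- \frac{1}{29}\right)\right) \left(-36\right) = \left(-4\right) \frac{21}{29} \left(-36\right) = \left(- \frac{84}{29}\right) \left(-36\right) = \frac{3024}{29}$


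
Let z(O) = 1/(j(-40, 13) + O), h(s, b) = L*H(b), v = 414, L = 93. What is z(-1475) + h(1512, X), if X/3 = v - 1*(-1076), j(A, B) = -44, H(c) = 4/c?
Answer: 93433/1131655 ≈ 0.082563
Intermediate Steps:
X = 4470 (X = 3*(414 - 1*(-1076)) = 3*(414 + 1076) = 3*1490 = 4470)
h(s, b) = 372/b (h(s, b) = 93*(4/b) = 372/b)
z(O) = 1/(-44 + O)
z(-1475) + h(1512, X) = 1/(-44 - 1475) + 372/4470 = 1/(-1519) + 372*(1/4470) = -1/1519 + 62/745 = 93433/1131655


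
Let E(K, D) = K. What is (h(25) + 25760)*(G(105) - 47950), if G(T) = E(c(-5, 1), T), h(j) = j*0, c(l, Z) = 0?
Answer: -1235192000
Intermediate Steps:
h(j) = 0
G(T) = 0
(h(25) + 25760)*(G(105) - 47950) = (0 + 25760)*(0 - 47950) = 25760*(-47950) = -1235192000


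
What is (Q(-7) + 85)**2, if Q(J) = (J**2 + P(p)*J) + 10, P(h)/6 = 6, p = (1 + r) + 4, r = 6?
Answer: 11664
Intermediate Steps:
p = 11 (p = (1 + 6) + 4 = 7 + 4 = 11)
P(h) = 36 (P(h) = 6*6 = 36)
Q(J) = 10 + J**2 + 36*J (Q(J) = (J**2 + 36*J) + 10 = 10 + J**2 + 36*J)
(Q(-7) + 85)**2 = ((10 + (-7)**2 + 36*(-7)) + 85)**2 = ((10 + 49 - 252) + 85)**2 = (-193 + 85)**2 = (-108)**2 = 11664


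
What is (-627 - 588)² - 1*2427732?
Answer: -951507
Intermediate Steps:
(-627 - 588)² - 1*2427732 = (-1215)² - 2427732 = 1476225 - 2427732 = -951507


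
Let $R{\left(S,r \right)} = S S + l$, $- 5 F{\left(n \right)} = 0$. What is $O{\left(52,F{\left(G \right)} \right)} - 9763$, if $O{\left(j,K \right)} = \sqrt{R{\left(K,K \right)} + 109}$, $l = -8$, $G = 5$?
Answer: $-9763 + \sqrt{101} \approx -9753.0$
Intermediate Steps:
$F{\left(n \right)} = 0$ ($F{\left(n \right)} = \left(- \frac{1}{5}\right) 0 = 0$)
$R{\left(S,r \right)} = -8 + S^{2}$ ($R{\left(S,r \right)} = S S - 8 = S^{2} - 8 = -8 + S^{2}$)
$O{\left(j,K \right)} = \sqrt{101 + K^{2}}$ ($O{\left(j,K \right)} = \sqrt{\left(-8 + K^{2}\right) + 109} = \sqrt{101 + K^{2}}$)
$O{\left(52,F{\left(G \right)} \right)} - 9763 = \sqrt{101 + 0^{2}} - 9763 = \sqrt{101 + 0} - 9763 = \sqrt{101} - 9763 = -9763 + \sqrt{101}$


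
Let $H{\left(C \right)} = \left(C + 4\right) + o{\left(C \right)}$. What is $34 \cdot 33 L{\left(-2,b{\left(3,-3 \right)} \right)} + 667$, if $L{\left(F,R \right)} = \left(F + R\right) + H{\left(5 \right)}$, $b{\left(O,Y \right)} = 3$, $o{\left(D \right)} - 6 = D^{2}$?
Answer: $46669$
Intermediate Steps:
$o{\left(D \right)} = 6 + D^{2}$
$H{\left(C \right)} = 10 + C + C^{2}$ ($H{\left(C \right)} = \left(C + 4\right) + \left(6 + C^{2}\right) = \left(4 + C\right) + \left(6 + C^{2}\right) = 10 + C + C^{2}$)
$L{\left(F,R \right)} = 40 + F + R$ ($L{\left(F,R \right)} = \left(F + R\right) + \left(10 + 5 + 5^{2}\right) = \left(F + R\right) + \left(10 + 5 + 25\right) = \left(F + R\right) + 40 = 40 + F + R$)
$34 \cdot 33 L{\left(-2,b{\left(3,-3 \right)} \right)} + 667 = 34 \cdot 33 \left(40 - 2 + 3\right) + 667 = 1122 \cdot 41 + 667 = 46002 + 667 = 46669$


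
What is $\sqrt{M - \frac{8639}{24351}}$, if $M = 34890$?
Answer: $\frac{\sqrt{20688554834601}}{24351} \approx 186.79$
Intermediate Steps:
$\sqrt{M - \frac{8639}{24351}} = \sqrt{34890 - \frac{8639}{24351}} = \sqrt{\frac{849597751}{24351}} = \frac{\sqrt{20688554834601}}{24351}$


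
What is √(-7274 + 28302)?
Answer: 2*√5257 ≈ 145.01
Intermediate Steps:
√(-7274 + 28302) = √21028 = 2*√5257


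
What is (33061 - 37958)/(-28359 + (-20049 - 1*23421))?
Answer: 4897/71829 ≈ 0.068176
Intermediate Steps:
(33061 - 37958)/(-28359 + (-20049 - 1*23421)) = -4897/(-28359 + (-20049 - 23421)) = -4897/(-28359 - 43470) = -4897/(-71829) = -4897*(-1/71829) = 4897/71829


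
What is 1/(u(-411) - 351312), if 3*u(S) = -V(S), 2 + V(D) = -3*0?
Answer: -3/1053934 ≈ -2.8465e-6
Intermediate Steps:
V(D) = -2 (V(D) = -2 - 3*0 = -2 + 0 = -2)
u(S) = 2/3 (u(S) = (-1*(-2))/3 = (1/3)*2 = 2/3)
1/(u(-411) - 351312) = 1/(2/3 - 351312) = 1/(-1053934/3) = -3/1053934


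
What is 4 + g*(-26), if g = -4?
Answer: 108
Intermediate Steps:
4 + g*(-26) = 4 - 4*(-26) = 4 + 104 = 108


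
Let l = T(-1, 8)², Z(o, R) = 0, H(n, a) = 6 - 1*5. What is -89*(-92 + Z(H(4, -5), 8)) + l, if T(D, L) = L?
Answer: 8252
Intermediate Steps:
H(n, a) = 1 (H(n, a) = 6 - 5 = 1)
l = 64 (l = 8² = 64)
-89*(-92 + Z(H(4, -5), 8)) + l = -89*(-92 + 0) + 64 = -89*(-92) + 64 = 8188 + 64 = 8252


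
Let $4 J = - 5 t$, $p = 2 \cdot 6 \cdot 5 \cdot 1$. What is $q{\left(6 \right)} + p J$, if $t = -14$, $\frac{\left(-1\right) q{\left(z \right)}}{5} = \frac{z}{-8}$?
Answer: $\frac{4215}{4} \approx 1053.8$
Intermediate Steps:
$p = 60$ ($p = 12 \cdot 5 \cdot 1 = 60 \cdot 1 = 60$)
$q{\left(z \right)} = \frac{5 z}{8}$ ($q{\left(z \right)} = - 5 \frac{z}{-8} = - 5 z \left(- \frac{1}{8}\right) = - 5 \left(- \frac{z}{8}\right) = \frac{5 z}{8}$)
$J = \frac{35}{2}$ ($J = \frac{\left(-5\right) \left(-14\right)}{4} = \frac{1}{4} \cdot 70 = \frac{35}{2} \approx 17.5$)
$q{\left(6 \right)} + p J = \frac{5}{8} \cdot 6 + 60 \cdot \frac{35}{2} = \frac{15}{4} + 1050 = \frac{4215}{4}$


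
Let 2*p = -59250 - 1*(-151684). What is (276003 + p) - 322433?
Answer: -213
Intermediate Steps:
p = 46217 (p = (-59250 - 1*(-151684))/2 = (-59250 + 151684)/2 = (½)*92434 = 46217)
(276003 + p) - 322433 = (276003 + 46217) - 322433 = 322220 - 322433 = -213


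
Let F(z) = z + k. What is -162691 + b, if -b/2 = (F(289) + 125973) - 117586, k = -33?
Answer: -179977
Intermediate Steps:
F(z) = -33 + z (F(z) = z - 33 = -33 + z)
b = -17286 (b = -2*(((-33 + 289) + 125973) - 117586) = -2*((256 + 125973) - 117586) = -2*(126229 - 117586) = -2*8643 = -17286)
-162691 + b = -162691 - 17286 = -179977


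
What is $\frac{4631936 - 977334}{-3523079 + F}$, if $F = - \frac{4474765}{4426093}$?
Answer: $- \frac{8087804164993}{7796739887556} \approx -1.0373$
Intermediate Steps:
$F = - \frac{4474765}{4426093}$ ($F = \left(-4474765\right) \frac{1}{4426093} = - \frac{4474765}{4426093} \approx -1.011$)
$\frac{4631936 - 977334}{-3523079 + F} = \frac{4631936 - 977334}{-3523079 - \frac{4474765}{4426093}} = \frac{3654602}{- \frac{15593479775112}{4426093}} = 3654602 \left(- \frac{4426093}{15593479775112}\right) = - \frac{8087804164993}{7796739887556}$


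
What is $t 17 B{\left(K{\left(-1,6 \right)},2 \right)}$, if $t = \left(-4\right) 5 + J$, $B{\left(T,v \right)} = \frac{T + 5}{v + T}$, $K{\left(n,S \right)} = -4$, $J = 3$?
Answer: $\frac{289}{2} \approx 144.5$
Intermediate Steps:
$B{\left(T,v \right)} = \frac{5 + T}{T + v}$
$t = -17$ ($t = \left(-4\right) 5 + 3 = -20 + 3 = -17$)
$t 17 B{\left(K{\left(-1,6 \right)},2 \right)} = \left(-17\right) 17 \frac{5 - 4}{-4 + 2} = - 289 \frac{1}{-2} \cdot 1 = - 289 \left(\left(- \frac{1}{2}\right) 1\right) = \left(-289\right) \left(- \frac{1}{2}\right) = \frac{289}{2}$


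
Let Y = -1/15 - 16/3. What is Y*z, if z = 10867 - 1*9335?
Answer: -41364/5 ≈ -8272.8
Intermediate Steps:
z = 1532 (z = 10867 - 9335 = 1532)
Y = -27/5 (Y = -1*1/15 - 16*1/3 = -1/15 - 16/3 = -27/5 ≈ -5.4000)
Y*z = -27/5*1532 = -41364/5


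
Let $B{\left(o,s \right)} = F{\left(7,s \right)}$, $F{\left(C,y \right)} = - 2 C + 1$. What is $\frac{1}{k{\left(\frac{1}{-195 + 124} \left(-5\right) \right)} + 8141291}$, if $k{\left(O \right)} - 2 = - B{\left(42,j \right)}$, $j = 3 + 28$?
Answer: $\frac{1}{8141306} \approx 1.2283 \cdot 10^{-7}$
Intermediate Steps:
$j = 31$
$F{\left(C,y \right)} = 1 - 2 C$
$B{\left(o,s \right)} = -13$ ($B{\left(o,s \right)} = 1 - 14 = -13$)
$k{\left(O \right)} = 15$ ($k{\left(O \right)} = 2 - -13 = 2 + 13 = 15$)
$\frac{1}{k{\left(\frac{1}{-195 + 124} \left(-5\right) \right)} + 8141291} = \frac{1}{15 + 8141291} = \frac{1}{8141306}$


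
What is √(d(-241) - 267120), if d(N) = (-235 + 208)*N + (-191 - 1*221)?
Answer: 5*I*√10441 ≈ 510.91*I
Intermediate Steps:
d(N) = -412 - 27*N (d(N) = -27*N + (-191 - 221) = -27*N - 412 = -412 - 27*N)
√(d(-241) - 267120) = √((-412 - 27*(-241)) - 267120) = √((-412 + 6507) - 267120) = √(6095 - 267120) = √(-261025) = 5*I*√10441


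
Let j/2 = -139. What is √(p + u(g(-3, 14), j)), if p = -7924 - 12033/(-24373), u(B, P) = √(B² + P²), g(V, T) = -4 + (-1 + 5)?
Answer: 5*I*√181670419361/24373 ≈ 87.439*I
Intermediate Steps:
g(V, T) = 0 (g(V, T) = -4 + 4 = 0)
j = -278 (j = 2*(-139) = -278)
p = -193119619/24373 (p = -7924 - 12033*(-1)/24373 = -7924 - 1*(-12033/24373) = -7924 + 12033/24373 = -193119619/24373 ≈ -7923.5)
√(p + u(g(-3, 14), j)) = √(-193119619/24373 + √(0² + (-278)²)) = √(-193119619/24373 + √(0 + 77284)) = √(-193119619/24373 + √77284) = √(-193119619/24373 + 278) = √(-186343925/24373) = 5*I*√181670419361/24373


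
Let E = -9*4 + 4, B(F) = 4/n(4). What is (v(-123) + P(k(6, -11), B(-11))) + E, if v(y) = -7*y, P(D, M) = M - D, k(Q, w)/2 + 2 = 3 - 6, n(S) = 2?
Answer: 841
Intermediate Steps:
k(Q, w) = -10 (k(Q, w) = -4 + 2*(3 - 6) = -4 + 2*(-3) = -4 - 6 = -10)
B(F) = 2 (B(F) = 4/2 = 4*(½) = 2)
E = -32 (E = -36 + 4 = -32)
(v(-123) + P(k(6, -11), B(-11))) + E = (-7*(-123) + (2 - 1*(-10))) - 32 = (861 + (2 + 10)) - 32 = (861 + 12) - 32 = 873 - 32 = 841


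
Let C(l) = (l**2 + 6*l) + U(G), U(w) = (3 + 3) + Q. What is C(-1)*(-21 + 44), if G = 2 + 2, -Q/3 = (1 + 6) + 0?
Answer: -460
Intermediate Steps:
Q = -21 (Q = -3*((1 + 6) + 0) = -3*(7 + 0) = -3*7 = -21)
G = 4
U(w) = -15 (U(w) = (3 + 3) - 21 = 6 - 21 = -15)
C(l) = -15 + l**2 + 6*l (C(l) = (l**2 + 6*l) - 15 = -15 + l**2 + 6*l)
C(-1)*(-21 + 44) = (-15 + (-1)**2 + 6*(-1))*(-21 + 44) = (-15 + 1 - 6)*23 = -20*23 = -460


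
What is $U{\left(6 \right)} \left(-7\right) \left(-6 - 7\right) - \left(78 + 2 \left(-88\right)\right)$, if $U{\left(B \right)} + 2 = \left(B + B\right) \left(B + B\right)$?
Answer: $13020$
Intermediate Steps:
$U{\left(B \right)} = -2 + 4 B^{2}$ ($U{\left(B \right)} = -2 + \left(B + B\right) \left(B + B\right) = -2 + 2 B 2 B = -2 + 4 B^{2}$)
$U{\left(6 \right)} \left(-7\right) \left(-6 - 7\right) - \left(78 + 2 \left(-88\right)\right) = \left(-2 + 4 \cdot 6^{2}\right) \left(-7\right) \left(-6 - 7\right) - \left(78 + 2 \left(-88\right)\right) = \left(-2 + 4 \cdot 36\right) \left(-7\right) \left(-6 - 7\right) - \left(78 - 176\right) = \left(-2 + 144\right) \left(-7\right) \left(-13\right) - -98 = 142 \left(-7\right) \left(-13\right) + 98 = \left(-994\right) \left(-13\right) + 98 = 12922 + 98 = 13020$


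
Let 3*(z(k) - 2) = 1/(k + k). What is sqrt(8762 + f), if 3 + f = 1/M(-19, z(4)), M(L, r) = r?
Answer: sqrt(429215)/7 ≈ 93.592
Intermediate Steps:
z(k) = 2 + 1/(6*k) (z(k) = 2 + 1/(3*(k + k)) = 2 + 1/(3*((2*k))) = 2 + (1/(2*k))/3 = 2 + 1/(6*k))
f = -123/49 (f = -3 + 1/(2 + (1/6)/4) = -3 + 1/(2 + (1/6)*(1/4)) = -3 + 1/(2 + 1/24) = -3 + 1/(49/24) = -3 + 24/49 = -123/49 ≈ -2.5102)
sqrt(8762 + f) = sqrt(8762 - 123/49) = sqrt(429215/49) = sqrt(429215)/7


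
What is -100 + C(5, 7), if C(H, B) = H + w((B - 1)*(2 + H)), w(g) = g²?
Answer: 1669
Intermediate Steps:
C(H, B) = H + (-1 + B)²*(2 + H)² (C(H, B) = H + ((B - 1)*(2 + H))² = H + ((-1 + B)*(2 + H))² = H + (-1 + B)²*(2 + H)²)
-100 + C(5, 7) = -100 + (5 + (-2 - 1*5 + 2*7 + 7*5)²) = -100 + (5 + (-2 - 5 + 14 + 35)²) = -100 + (5 + 42²) = -100 + (5 + 1764) = -100 + 1769 = 1669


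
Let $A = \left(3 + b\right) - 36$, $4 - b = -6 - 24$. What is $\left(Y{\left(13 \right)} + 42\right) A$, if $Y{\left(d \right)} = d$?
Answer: $55$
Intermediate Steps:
$b = 34$ ($b = 4 - \left(-6 - 24\right) = 4 - -30 = 4 + 30 = 34$)
$A = 1$ ($A = \left(3 + 34\right) - 36 = 37 - 36 = 1$)
$\left(Y{\left(13 \right)} + 42\right) A = \left(13 + 42\right) 1 = 55 \cdot 1 = 55$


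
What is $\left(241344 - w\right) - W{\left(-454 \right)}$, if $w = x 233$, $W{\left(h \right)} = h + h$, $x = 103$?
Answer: $218253$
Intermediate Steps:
$W{\left(h \right)} = 2 h$
$w = 23999$ ($w = 103 \cdot 233 = 23999$)
$\left(241344 - w\right) - W{\left(-454 \right)} = \left(241344 - 23999\right) - 2 \left(-454\right) = \left(241344 - 23999\right) - -908 = 217345 + 908 = 218253$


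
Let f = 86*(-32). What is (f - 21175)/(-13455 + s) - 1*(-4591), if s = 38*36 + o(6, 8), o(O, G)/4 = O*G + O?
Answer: 54523688/11871 ≈ 4593.0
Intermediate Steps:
o(O, G) = 4*O + 4*G*O (o(O, G) = 4*(O*G + O) = 4*(G*O + O) = 4*(O + G*O) = 4*O + 4*G*O)
f = -2752
s = 1584 (s = 38*36 + 4*6*(1 + 8) = 1368 + 4*6*9 = 1368 + 216 = 1584)
(f - 21175)/(-13455 + s) - 1*(-4591) = (-2752 - 21175)/(-13455 + 1584) - 1*(-4591) = -23927/(-11871) + 4591 = -23927*(-1/11871) + 4591 = 23927/11871 + 4591 = 54523688/11871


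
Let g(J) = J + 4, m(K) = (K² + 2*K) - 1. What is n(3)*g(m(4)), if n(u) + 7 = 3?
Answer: -108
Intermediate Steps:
n(u) = -4 (n(u) = -7 + 3 = -4)
m(K) = -1 + K² + 2*K
g(J) = 4 + J
n(3)*g(m(4)) = -4*(4 + (-1 + 4² + 2*4)) = -4*(4 + (-1 + 16 + 8)) = -4*(4 + 23) = -4*27 = -108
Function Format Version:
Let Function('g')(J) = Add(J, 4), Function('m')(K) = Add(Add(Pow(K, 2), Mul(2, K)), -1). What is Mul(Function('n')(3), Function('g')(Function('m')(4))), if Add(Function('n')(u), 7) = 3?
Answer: -108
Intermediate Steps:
Function('n')(u) = -4 (Function('n')(u) = Add(-7, 3) = -4)
Function('m')(K) = Add(-1, Pow(K, 2), Mul(2, K))
Function('g')(J) = Add(4, J)
Mul(Function('n')(3), Function('g')(Function('m')(4))) = Mul(-4, Add(4, Add(-1, Pow(4, 2), Mul(2, 4)))) = Mul(-4, Add(4, Add(-1, 16, 8))) = Mul(-4, Add(4, 23)) = Mul(-4, 27) = -108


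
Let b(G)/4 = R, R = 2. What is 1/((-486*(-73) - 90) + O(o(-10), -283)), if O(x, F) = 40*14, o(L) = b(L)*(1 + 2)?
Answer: 1/35948 ≈ 2.7818e-5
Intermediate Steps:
b(G) = 8 (b(G) = 4*2 = 8)
o(L) = 24 (o(L) = 8*(1 + 2) = 8*3 = 24)
O(x, F) = 560
1/((-486*(-73) - 90) + O(o(-10), -283)) = 1/((-486*(-73) - 90) + 560) = 1/((35478 - 90) + 560) = 1/(35388 + 560) = 1/35948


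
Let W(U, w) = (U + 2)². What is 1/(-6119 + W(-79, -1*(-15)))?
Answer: -1/190 ≈ -0.0052632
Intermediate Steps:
W(U, w) = (2 + U)²
1/(-6119 + W(-79, -1*(-15))) = 1/(-6119 + (2 - 79)²) = 1/(-6119 + (-77)²) = 1/(-6119 + 5929) = 1/(-190) = -1/190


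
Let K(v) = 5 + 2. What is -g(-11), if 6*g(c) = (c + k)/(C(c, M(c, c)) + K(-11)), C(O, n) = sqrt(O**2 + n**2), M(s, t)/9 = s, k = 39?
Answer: 98/29619 - 154*sqrt(82)/29619 ≈ -0.043774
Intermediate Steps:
M(s, t) = 9*s
K(v) = 7
g(c) = (39 + c)/(6*(7 + sqrt(82)*sqrt(c**2))) (g(c) = ((c + 39)/(sqrt(c**2 + (9*c)**2) + 7))/6 = ((39 + c)/(sqrt(c**2 + 81*c**2) + 7))/6 = ((39 + c)/(sqrt(82*c**2) + 7))/6 = ((39 + c)/(sqrt(82)*sqrt(c**2) + 7))/6 = ((39 + c)/(7 + sqrt(82)*sqrt(c**2)))/6 = (39 + c)/(6*(7 + sqrt(82)*sqrt(c**2))))
-g(-11) = -(39 - 11)/(6*(7 + sqrt(82)*sqrt((-11)**2))) = -28/(6*(7 + sqrt(82)*sqrt(121))) = -28/(6*(7 + sqrt(82)*11)) = -28/(6*(7 + 11*sqrt(82))) = -14/(3*(7 + 11*sqrt(82)))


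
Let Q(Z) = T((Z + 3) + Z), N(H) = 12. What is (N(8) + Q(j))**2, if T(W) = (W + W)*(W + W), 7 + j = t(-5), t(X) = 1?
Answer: 112896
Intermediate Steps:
j = -6 (j = -7 + 1 = -6)
T(W) = 4*W**2 (T(W) = (2*W)*(2*W) = 4*W**2)
Q(Z) = 4*(3 + 2*Z)**2 (Q(Z) = 4*((Z + 3) + Z)**2 = 4*((3 + Z) + Z)**2 = 4*(3 + 2*Z)**2)
(N(8) + Q(j))**2 = (12 + 4*(3 + 2*(-6))**2)**2 = (12 + 4*(3 - 12)**2)**2 = (12 + 4*(-9)**2)**2 = (12 + 4*81)**2 = (12 + 324)**2 = 336**2 = 112896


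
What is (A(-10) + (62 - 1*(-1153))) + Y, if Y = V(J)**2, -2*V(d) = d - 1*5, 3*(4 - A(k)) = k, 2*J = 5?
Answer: 58747/48 ≈ 1223.9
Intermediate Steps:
J = 5/2 (J = (1/2)*5 = 5/2 ≈ 2.5000)
A(k) = 4 - k/3
V(d) = 5/2 - d/2 (V(d) = -(d - 1*5)/2 = -(d - 5)/2 = -(-5 + d)/2 = 5/2 - d/2)
Y = 25/16 (Y = (5/2 - 1/2*5/2)**2 = (5/2 - 5/4)**2 = (5/4)**2 = 25/16 ≈ 1.5625)
(A(-10) + (62 - 1*(-1153))) + Y = ((4 - 1/3*(-10)) + (62 - 1*(-1153))) + 25/16 = ((4 + 10/3) + (62 + 1153)) + 25/16 = (22/3 + 1215) + 25/16 = 3667/3 + 25/16 = 58747/48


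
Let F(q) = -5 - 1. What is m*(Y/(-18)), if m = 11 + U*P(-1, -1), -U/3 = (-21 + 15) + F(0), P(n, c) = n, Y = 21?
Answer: 175/6 ≈ 29.167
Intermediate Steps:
F(q) = -6
U = 36 (U = -3*((-21 + 15) - 6) = -3*(-6 - 6) = -3*(-12) = 36)
m = -25 (m = 11 + 36*(-1) = 11 - 36 = -25)
m*(Y/(-18)) = -525/(-18) = -525*(-1)/18 = -25*(-7/6) = 175/6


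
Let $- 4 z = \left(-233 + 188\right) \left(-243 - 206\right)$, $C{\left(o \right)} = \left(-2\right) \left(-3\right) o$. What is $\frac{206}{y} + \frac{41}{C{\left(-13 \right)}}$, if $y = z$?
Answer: $- \frac{297559}{525330} \approx -0.56642$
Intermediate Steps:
$C{\left(o \right)} = 6 o$
$z = - \frac{20205}{4}$ ($z = - \frac{\left(-233 + 188\right) \left(-243 - 206\right)}{4} = - \frac{\left(-45\right) \left(-449\right)}{4} = \left(- \frac{1}{4}\right) 20205 = - \frac{20205}{4} \approx -5051.3$)
$y = - \frac{20205}{4} \approx -5051.3$
$\frac{206}{y} + \frac{41}{C{\left(-13 \right)}} = \frac{206}{- \frac{20205}{4}} + \frac{41}{6 \left(-13\right)} = 206 \left(- \frac{4}{20205}\right) + \frac{41}{-78} = - \frac{824}{20205} + 41 \left(- \frac{1}{78}\right) = - \frac{824}{20205} - \frac{41}{78} = - \frac{297559}{525330}$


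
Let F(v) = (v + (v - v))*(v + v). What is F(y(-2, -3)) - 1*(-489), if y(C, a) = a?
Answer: 507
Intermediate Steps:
F(v) = 2*v² (F(v) = (v + 0)*(2*v) = v*(2*v) = 2*v²)
F(y(-2, -3)) - 1*(-489) = 2*(-3)² - 1*(-489) = 2*9 + 489 = 18 + 489 = 507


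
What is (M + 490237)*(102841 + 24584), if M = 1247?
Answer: 62627348700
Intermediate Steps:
(M + 490237)*(102841 + 24584) = (1247 + 490237)*(102841 + 24584) = 491484*127425 = 62627348700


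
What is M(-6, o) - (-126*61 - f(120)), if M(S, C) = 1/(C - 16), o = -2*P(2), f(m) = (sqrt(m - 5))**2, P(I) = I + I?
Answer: 187223/24 ≈ 7801.0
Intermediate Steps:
P(I) = 2*I
f(m) = -5 + m (f(m) = (sqrt(-5 + m))**2 = -5 + m)
o = -8 (o = -4*2 = -2*4 = -8)
M(S, C) = 1/(-16 + C)
M(-6, o) - (-126*61 - f(120)) = 1/(-16 - 8) - (-126*61 - (-5 + 120)) = 1/(-24) - (-7686 - 1*115) = -1/24 - (-7686 - 115) = -1/24 - 1*(-7801) = -1/24 + 7801 = 187223/24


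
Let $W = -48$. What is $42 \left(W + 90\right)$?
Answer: $1764$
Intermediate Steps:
$42 \left(W + 90\right) = 42 \left(-48 + 90\right) = 42 \cdot 42 = 1764$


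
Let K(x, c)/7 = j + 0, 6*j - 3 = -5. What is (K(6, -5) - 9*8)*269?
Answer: -59987/3 ≈ -19996.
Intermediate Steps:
j = -⅓ (j = ½ + (⅙)*(-5) = ½ - ⅚ = -⅓ ≈ -0.33333)
K(x, c) = -7/3 (K(x, c) = 7*(-⅓ + 0) = 7*(-⅓) = -7/3)
(K(6, -5) - 9*8)*269 = (-7/3 - 9*8)*269 = (-7/3 - 72)*269 = -223/3*269 = -59987/3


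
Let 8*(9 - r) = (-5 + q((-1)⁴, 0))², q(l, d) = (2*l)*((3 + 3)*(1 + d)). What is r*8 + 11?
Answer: 34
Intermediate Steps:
q(l, d) = 2*l*(6 + 6*d) (q(l, d) = (2*l)*(6*(1 + d)) = (2*l)*(6 + 6*d) = 2*l*(6 + 6*d))
r = 23/8 (r = 9 - (-5 + 12*(-1)⁴*(1 + 0))²/8 = 9 - (-5 + 12*1*1)²/8 = 9 - (-5 + 12)²/8 = 9 - ⅛*7² = 9 - ⅛*49 = 9 - 49/8 = 23/8 ≈ 2.8750)
r*8 + 11 = (23/8)*8 + 11 = 23 + 11 = 34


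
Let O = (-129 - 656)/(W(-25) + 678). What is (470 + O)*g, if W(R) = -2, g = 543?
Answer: 172095705/676 ≈ 2.5458e+5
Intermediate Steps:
O = -785/676 (O = (-129 - 656)/(-2 + 678) = -785/676 ≈ -1.1612)
(470 + O)*g = (470 - 785/676)*543 = (316935/676)*543 = 172095705/676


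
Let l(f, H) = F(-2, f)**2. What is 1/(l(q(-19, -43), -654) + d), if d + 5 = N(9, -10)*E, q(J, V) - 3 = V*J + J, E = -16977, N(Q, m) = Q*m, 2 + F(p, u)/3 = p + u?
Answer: 1/7244806 ≈ 1.3803e-7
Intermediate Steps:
F(p, u) = -6 + 3*p + 3*u (F(p, u) = -6 + 3*(p + u) = -6 + (3*p + 3*u) = -6 + 3*p + 3*u)
q(J, V) = 3 + J + J*V (q(J, V) = 3 + (V*J + J) = 3 + (J*V + J) = 3 + (J + J*V) = 3 + J + J*V)
l(f, H) = (-12 + 3*f)**2 (l(f, H) = (-6 + 3*(-2) + 3*f)**2 = (-6 - 6 + 3*f)**2 = (-12 + 3*f)**2)
d = 1527925 (d = -5 + (9*(-10))*(-16977) = -5 - 90*(-16977) = -5 + 1527930 = 1527925)
1/(l(q(-19, -43), -654) + d) = 1/(9*(-4 + (3 - 19 - 19*(-43)))**2 + 1527925) = 1/(9*(-4 + (3 - 19 + 817))**2 + 1527925) = 1/(9*(-4 + 801)**2 + 1527925) = 1/(9*797**2 + 1527925) = 1/(9*635209 + 1527925) = 1/(5716881 + 1527925) = 1/7244806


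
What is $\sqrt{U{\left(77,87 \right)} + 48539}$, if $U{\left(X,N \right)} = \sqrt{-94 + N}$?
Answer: $\sqrt{48539 + i \sqrt{7}} \approx 220.32 + 0.006 i$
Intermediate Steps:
$\sqrt{U{\left(77,87 \right)} + 48539} = \sqrt{\sqrt{-94 + 87} + 48539} = \sqrt{\sqrt{-7} + 48539} = \sqrt{i \sqrt{7} + 48539} = \sqrt{48539 + i \sqrt{7}}$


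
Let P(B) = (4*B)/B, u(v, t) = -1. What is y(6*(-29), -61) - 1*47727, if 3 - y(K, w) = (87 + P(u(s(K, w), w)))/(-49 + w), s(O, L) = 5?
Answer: -5249549/110 ≈ -47723.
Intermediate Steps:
P(B) = 4
y(K, w) = 3 - 91/(-49 + w) (y(K, w) = 3 - (87 + 4)/(-49 + w) = 3 - 91/(-49 + w))
y(6*(-29), -61) - 1*47727 = (-238 + 3*(-61))/(-49 - 61) - 1*47727 = (-238 - 183)/(-110) - 47727 = -1/110*(-421) - 47727 = 421/110 - 47727 = -5249549/110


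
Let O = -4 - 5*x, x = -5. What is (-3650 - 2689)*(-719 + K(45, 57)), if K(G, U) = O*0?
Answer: 4557741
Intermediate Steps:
O = 21 (O = -4 - 5*(-5) = -4 + 25 = 21)
K(G, U) = 0 (K(G, U) = 21*0 = 0)
(-3650 - 2689)*(-719 + K(45, 57)) = (-3650 - 2689)*(-719 + 0) = -6339*(-719) = 4557741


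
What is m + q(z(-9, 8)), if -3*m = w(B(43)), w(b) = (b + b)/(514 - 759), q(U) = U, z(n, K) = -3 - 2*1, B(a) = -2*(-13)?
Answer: -3623/735 ≈ -4.9293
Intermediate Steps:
B(a) = 26
z(n, K) = -5 (z(n, K) = -3 - 2 = -5)
w(b) = -2*b/245 (w(b) = (2*b)/(-245) = (2*b)*(-1/245) = -2*b/245)
m = 52/735 (m = -(-2)*26/735 = -⅓*(-52/245) = 52/735 ≈ 0.070748)
m + q(z(-9, 8)) = 52/735 - 5 = -3623/735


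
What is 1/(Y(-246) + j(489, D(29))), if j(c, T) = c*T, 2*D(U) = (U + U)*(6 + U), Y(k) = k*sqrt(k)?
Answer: 165445/82121106387 + 82*I*sqrt(246)/82121106387 ≈ 2.0146e-6 + 1.5661e-8*I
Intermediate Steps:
Y(k) = k**(3/2)
D(U) = U*(6 + U) (D(U) = ((U + U)*(6 + U))/2 = ((2*U)*(6 + U))/2 = (2*U*(6 + U))/2 = U*(6 + U))
j(c, T) = T*c
1/(Y(-246) + j(489, D(29))) = 1/((-246)**(3/2) + (29*(6 + 29))*489) = 1/(-246*I*sqrt(246) + (29*35)*489) = 1/(-246*I*sqrt(246) + 1015*489) = 1/(-246*I*sqrt(246) + 496335) = 1/(496335 - 246*I*sqrt(246))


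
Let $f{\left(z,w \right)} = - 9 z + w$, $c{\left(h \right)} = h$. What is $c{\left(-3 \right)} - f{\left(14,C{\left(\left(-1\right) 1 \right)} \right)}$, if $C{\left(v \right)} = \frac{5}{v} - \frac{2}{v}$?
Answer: $126$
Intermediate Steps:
$C{\left(v \right)} = \frac{3}{v}$
$f{\left(z,w \right)} = w - 9 z$
$c{\left(-3 \right)} - f{\left(14,C{\left(\left(-1\right) 1 \right)} \right)} = -3 - \left(\frac{3}{\left(-1\right) 1} - 126\right) = -3 - \left(\frac{3}{-1} - 126\right) = -3 - \left(3 \left(-1\right) - 126\right) = -3 - \left(-3 - 126\right) = -3 - -129 = -3 + 129 = 126$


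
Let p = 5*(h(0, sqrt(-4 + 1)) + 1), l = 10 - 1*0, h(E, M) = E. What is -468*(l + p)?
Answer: -7020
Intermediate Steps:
l = 10 (l = 10 + 0 = 10)
p = 5 (p = 5*(0 + 1) = 5*1 = 5)
-468*(l + p) = -468*(10 + 5) = -468*15 = -7020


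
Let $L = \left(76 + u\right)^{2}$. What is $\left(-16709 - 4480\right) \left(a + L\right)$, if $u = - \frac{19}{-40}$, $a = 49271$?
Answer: $- \frac{1868680815309}{1600} \approx -1.1679 \cdot 10^{9}$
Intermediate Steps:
$u = \frac{19}{40}$ ($u = \left(-19\right) \left(- \frac{1}{40}\right) = \frac{19}{40} \approx 0.475$)
$L = \frac{9357481}{1600}$ ($L = \left(76 + \frac{19}{40}\right)^{2} = \left(\frac{3059}{40}\right)^{2} = \frac{9357481}{1600} \approx 5848.4$)
$\left(-16709 - 4480\right) \left(a + L\right) = \left(-16709 - 4480\right) \left(49271 + \frac{9357481}{1600}\right) = \left(-16709 - 4480\right) \frac{88191081}{1600} = \left(-21189\right) \frac{88191081}{1600} = - \frac{1868680815309}{1600}$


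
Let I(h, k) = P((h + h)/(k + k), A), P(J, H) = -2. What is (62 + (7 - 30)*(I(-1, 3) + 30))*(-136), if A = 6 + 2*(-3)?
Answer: 79152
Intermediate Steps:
A = 0 (A = 6 - 6 = 0)
I(h, k) = -2
(62 + (7 - 30)*(I(-1, 3) + 30))*(-136) = (62 + (7 - 30)*(-2 + 30))*(-136) = (62 - 23*28)*(-136) = (62 - 644)*(-136) = -582*(-136) = 79152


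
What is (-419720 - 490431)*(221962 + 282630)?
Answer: -459254913392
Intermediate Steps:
(-419720 - 490431)*(221962 + 282630) = -910151*504592 = -459254913392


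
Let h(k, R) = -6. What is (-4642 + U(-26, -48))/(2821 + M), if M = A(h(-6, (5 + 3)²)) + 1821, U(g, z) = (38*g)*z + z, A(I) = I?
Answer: 21367/2318 ≈ 9.2179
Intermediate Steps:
U(g, z) = z + 38*g*z (U(g, z) = 38*g*z + z = z + 38*g*z)
M = 1815 (M = -6 + 1821 = 1815)
(-4642 + U(-26, -48))/(2821 + M) = (-4642 - 48*(1 + 38*(-26)))/(2821 + 1815) = (-4642 - 48*(1 - 988))/4636 = (-4642 - 48*(-987))*(1/4636) = (-4642 + 47376)*(1/4636) = 42734*(1/4636) = 21367/2318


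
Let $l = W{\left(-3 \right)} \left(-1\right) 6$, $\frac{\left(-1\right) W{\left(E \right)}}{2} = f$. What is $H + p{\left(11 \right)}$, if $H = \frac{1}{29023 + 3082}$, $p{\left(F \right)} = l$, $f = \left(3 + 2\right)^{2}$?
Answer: $\frac{9631501}{32105} \approx 300.0$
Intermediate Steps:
$f = 25$ ($f = 5^{2} = 25$)
$W{\left(E \right)} = -50$ ($W{\left(E \right)} = \left(-2\right) 25 = -50$)
$l = 300$ ($l = \left(-50\right) \left(-1\right) 6 = 50 \cdot 6 = 300$)
$p{\left(F \right)} = 300$
$H = \frac{1}{32105} \approx 3.1148 \cdot 10^{-5}$
$H + p{\left(11 \right)} = \frac{1}{32105} + 300 = \frac{9631501}{32105}$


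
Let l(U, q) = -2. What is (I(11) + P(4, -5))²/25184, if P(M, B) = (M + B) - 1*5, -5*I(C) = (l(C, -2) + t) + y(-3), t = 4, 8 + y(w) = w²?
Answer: 1089/629600 ≈ 0.0017297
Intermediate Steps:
y(w) = -8 + w²
I(C) = -⅗ (I(C) = -((-2 + 4) + (-8 + (-3)²))/5 = -(2 + (-8 + 9))/5 = -(2 + 1)/5 = -⅕*3 = -⅗)
P(M, B) = -5 + B + M (P(M, B) = (B + M) - 5 = -5 + B + M)
(I(11) + P(4, -5))²/25184 = (-⅗ + (-5 - 5 + 4))²/25184 = (-⅗ - 6)²*(1/25184) = (-33/5)²*(1/25184) = (1089/25)*(1/25184) = 1089/629600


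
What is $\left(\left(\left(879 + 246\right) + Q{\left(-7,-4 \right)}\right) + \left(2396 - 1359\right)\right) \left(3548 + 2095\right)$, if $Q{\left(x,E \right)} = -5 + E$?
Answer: $12149379$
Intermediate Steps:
$\left(\left(\left(879 + 246\right) + Q{\left(-7,-4 \right)}\right) + \left(2396 - 1359\right)\right) \left(3548 + 2095\right) = \left(\left(\left(879 + 246\right) - 9\right) + \left(2396 - 1359\right)\right) \left(3548 + 2095\right) = \left(\left(1125 - 9\right) + \left(2396 - 1359\right)\right) 5643 = \left(1116 + 1037\right) 5643 = 2153 \cdot 5643 = 12149379$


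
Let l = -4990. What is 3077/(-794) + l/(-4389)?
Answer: -9542893/3484866 ≈ -2.7384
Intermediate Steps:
3077/(-794) + l/(-4389) = 3077/(-794) - 4990/(-4389) = 3077*(-1/794) - 4990*(-1/4389) = -3077/794 + 4990/4389 = -9542893/3484866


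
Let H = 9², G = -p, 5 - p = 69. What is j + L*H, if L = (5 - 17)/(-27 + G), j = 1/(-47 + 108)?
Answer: -59255/2257 ≈ -26.254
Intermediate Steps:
p = -64 (p = 5 - 1*69 = 5 - 69 = -64)
G = 64 (G = -1*(-64) = 64)
j = 1/61 ≈ 0.016393
L = -12/37 (L = (5 - 17)/(-27 + 64) = -12/37 ≈ -0.32432)
H = 81
j + L*H = 1/61 - 12/37*81 = 1/61 - 972/37 = -59255/2257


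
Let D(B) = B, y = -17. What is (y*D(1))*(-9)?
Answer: 153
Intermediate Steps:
(y*D(1))*(-9) = -17*1*(-9) = -17*(-9) = 153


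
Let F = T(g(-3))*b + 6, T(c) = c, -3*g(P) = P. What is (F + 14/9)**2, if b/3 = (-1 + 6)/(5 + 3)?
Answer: 461041/5184 ≈ 88.935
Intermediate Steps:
g(P) = -P/3
b = 15/8 (b = 3*((-1 + 6)/(5 + 3)) = 3*(5/8) = 15/8 ≈ 1.8750)
F = 63/8 (F = -1/3*(-3)*(15/8) + 6 = 1*(15/8) + 6 = 15/8 + 6 = 63/8 ≈ 7.8750)
(F + 14/9)**2 = (63/8 + 14/9)**2 = (679/72)**2 = 461041/5184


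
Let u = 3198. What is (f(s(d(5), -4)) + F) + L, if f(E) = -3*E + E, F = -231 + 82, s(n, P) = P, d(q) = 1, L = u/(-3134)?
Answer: -222546/1567 ≈ -142.02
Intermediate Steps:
L = -1599/1567 (L = 3198/(-3134) = 3198*(-1/3134) = -1599/1567 ≈ -1.0204)
F = -149
f(E) = -2*E
(f(s(d(5), -4)) + F) + L = (-2*(-4) - 149) - 1599/1567 = (8 - 149) - 1599/1567 = -141 - 1599/1567 = -222546/1567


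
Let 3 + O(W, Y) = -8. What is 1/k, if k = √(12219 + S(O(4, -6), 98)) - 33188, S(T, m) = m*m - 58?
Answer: -33188/1101421579 - √21765/1101421579 ≈ -3.0266e-5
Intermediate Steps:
O(W, Y) = -11 (O(W, Y) = -3 - 8 = -11)
S(T, m) = -58 + m² (S(T, m) = m² - 58 = -58 + m²)
k = -33188 + √21765 (k = √(12219 + (-58 + 98²)) - 33188 = √(12219 + (-58 + 9604)) - 33188 = √(12219 + 9546) - 33188 = √21765 - 33188 = -33188 + √21765 ≈ -33041.)
1/k = 1/(-33188 + √21765)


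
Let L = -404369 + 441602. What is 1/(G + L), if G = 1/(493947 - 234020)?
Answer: 259927/9677861992 ≈ 2.6858e-5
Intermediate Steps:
L = 37233
G = 1/259927 ≈ 3.8472e-6
1/(G + L) = 1/(1/259927 + 37233) = 1/(9677861992/259927) = 259927/9677861992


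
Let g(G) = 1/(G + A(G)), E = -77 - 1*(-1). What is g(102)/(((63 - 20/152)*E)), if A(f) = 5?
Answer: -1/511246 ≈ -1.9560e-6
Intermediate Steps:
E = -76 (E = -77 + 1 = -76)
g(G) = 1/(5 + G) (g(G) = 1/(G + 5) = 1/(5 + G))
g(102)/(((63 - 20/152)*E)) = 1/((5 + 102)*(((63 - 20/152)*(-76)))) = 1/(107*(((63 - 20*1/152)*(-76)))) = 1/(107*(((63 - 5/38)*(-76)))) = 1/(107*(((2389/38)*(-76)))) = (1/107)/(-4778) = (1/107)*(-1/4778) = -1/511246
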